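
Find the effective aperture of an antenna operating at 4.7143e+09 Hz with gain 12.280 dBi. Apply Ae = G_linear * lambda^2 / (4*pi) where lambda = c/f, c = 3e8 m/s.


lambda = c / f = 3.0000e+08 / 4.7143e+09 = 0.06363617 m
G_linear = 10^(12.280/10) = 16.90441
Ae = G_linear * lambda^2 / (4*pi) = 16.90441 * 0.06363617^2 / (4*pi) = 5.448e-03 m^2

5.448e-03 m^2


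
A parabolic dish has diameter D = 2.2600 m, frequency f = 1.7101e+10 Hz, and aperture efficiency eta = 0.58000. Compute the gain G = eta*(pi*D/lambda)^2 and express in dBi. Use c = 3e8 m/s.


lambda = c / f = 3.0000e+08 / 1.7101e+10 = 0.01754283 m
G_linear = 0.58000 * (pi * 2.2600 / 0.01754283)^2 = 95004.75
G_dBi = 10 * log10(95004.75) = 49.78 dBi

49.78 dBi


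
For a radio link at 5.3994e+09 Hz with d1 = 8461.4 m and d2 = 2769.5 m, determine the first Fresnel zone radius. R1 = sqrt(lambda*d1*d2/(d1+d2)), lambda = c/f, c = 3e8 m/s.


lambda = c / f = 3.0000e+08 / 5.3994e+09 = 0.05556173 m
R1 = sqrt(0.05556173 * 8461.4 * 2769.5 / (8461.4 + 2769.5)) = 10.77 m

10.77 m


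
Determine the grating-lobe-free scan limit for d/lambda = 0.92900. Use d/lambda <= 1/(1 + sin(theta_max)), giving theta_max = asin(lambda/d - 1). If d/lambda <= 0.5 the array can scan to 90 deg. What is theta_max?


lambda/d - 1 = 1/0.92900 - 1 = 0.07642626
theta_max = asin(0.07642626) = 4.383 deg

4.383 deg


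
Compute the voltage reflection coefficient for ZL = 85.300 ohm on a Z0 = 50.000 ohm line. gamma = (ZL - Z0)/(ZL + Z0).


gamma = (85.300 - 50.000) / (85.300 + 50.000) = 0.2609

0.2609


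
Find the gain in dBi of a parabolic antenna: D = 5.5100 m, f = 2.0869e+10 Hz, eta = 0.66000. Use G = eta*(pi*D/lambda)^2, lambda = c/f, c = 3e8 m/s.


lambda = c / f = 3.0000e+08 / 2.0869e+10 = 0.01437539 m
G_linear = 0.66000 * (pi * 5.5100 / 0.01437539)^2 = 956990.5
G_dBi = 10 * log10(956990.5) = 59.81 dBi

59.81 dBi


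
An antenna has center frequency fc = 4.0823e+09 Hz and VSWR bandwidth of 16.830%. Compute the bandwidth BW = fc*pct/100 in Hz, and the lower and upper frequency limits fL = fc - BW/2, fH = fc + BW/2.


BW = 4.0823e+09 * 16.830/100 = 6.870511e+08 Hz
fL = 4.0823e+09 - 6.870511e+08/2 = 3.739e+09 Hz
fH = 4.0823e+09 + 6.870511e+08/2 = 4.426e+09 Hz

BW=6.871e+08 Hz, fL=3.739e+09 Hz, fH=4.426e+09 Hz


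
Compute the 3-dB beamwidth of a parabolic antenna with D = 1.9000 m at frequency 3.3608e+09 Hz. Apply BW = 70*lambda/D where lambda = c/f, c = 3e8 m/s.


lambda = c / f = 3.0000e+08 / 3.3608e+09 = 0.08926446 m
BW = 70 * 0.08926446 / 1.9000 = 3.289 deg

3.289 deg


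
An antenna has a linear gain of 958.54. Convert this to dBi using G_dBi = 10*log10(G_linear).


G_dBi = 10 * log10(958.54) = 29.82 dBi

29.82 dBi


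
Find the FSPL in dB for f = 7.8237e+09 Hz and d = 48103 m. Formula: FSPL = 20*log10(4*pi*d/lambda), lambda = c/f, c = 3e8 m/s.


lambda = c / f = 3.0000e+08 / 7.8237e+09 = 0.03834503 m
FSPL = 20 * log10(4*pi*48103/0.03834503) = 144.0 dB

144.0 dB


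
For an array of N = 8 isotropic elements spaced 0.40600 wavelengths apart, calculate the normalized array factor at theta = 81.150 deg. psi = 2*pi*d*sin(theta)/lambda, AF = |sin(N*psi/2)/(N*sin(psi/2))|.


psi = 2*pi*0.40600*sin(81.150 deg) = 2.520603 rad
AF = |sin(8*2.520603/2) / (8*sin(2.520603/2))| = 0.08024

0.08024


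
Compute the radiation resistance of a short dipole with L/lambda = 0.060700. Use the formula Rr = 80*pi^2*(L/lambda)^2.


Rr = 80 * pi^2 * (0.060700)^2 = 80 * 9.869604 * 3.684490e-03 = 2.909 ohm

2.909 ohm


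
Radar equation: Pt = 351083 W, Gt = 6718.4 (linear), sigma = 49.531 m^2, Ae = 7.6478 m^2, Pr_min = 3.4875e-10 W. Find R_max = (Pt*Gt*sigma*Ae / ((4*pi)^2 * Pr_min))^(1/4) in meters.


R^4 = 351083*6718.4*49.531*7.6478 / ((4*pi)^2 * 3.4875e-10) = 1.622390e+19
R_max = 1.622390e+19^0.25 = 63466 m

63466 m


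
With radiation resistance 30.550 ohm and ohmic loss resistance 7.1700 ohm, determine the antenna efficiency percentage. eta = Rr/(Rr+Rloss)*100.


eta = 30.550 / (30.550 + 7.1700) * 100 = 80.99%

80.99%


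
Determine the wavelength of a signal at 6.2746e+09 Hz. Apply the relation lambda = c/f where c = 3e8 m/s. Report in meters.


lambda = c / f = 3.0000e+08 / 6.2746e+09 = 0.04781 m

0.04781 m


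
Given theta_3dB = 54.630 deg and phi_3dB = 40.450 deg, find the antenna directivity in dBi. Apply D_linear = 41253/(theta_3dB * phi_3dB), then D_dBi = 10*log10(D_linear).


D_linear = 41253 / (54.630 * 40.450) = 18.66834
D_dBi = 10 * log10(18.66834) = 12.71 dBi

12.71 dBi


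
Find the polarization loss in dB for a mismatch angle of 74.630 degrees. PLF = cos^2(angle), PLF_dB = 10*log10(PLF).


PLF_linear = cos^2(74.630 deg) = 0.07025218
PLF_dB = 10 * log10(0.07025218) = -11.53 dB

-11.53 dB


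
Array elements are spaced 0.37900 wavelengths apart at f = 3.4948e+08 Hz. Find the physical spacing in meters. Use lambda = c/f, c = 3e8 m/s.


lambda = c / f = 3.0000e+08 / 3.4948e+08 = 0.8584182 m
d = 0.37900 * 0.8584182 = 0.3253 m

0.3253 m


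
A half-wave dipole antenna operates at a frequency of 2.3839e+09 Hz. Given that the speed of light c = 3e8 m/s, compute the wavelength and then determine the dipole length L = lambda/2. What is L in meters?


lambda = c / f = 3.0000e+08 / 2.3839e+09 = 0.1258442 m
L = lambda / 2 = 0.1258442 / 2 = 0.06292 m

0.06292 m


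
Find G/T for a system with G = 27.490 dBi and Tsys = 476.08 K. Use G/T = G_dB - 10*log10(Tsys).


G/T = 27.490 - 10*log10(476.08) = 27.490 - 26.77680 = 0.7132 dB/K

0.7132 dB/K


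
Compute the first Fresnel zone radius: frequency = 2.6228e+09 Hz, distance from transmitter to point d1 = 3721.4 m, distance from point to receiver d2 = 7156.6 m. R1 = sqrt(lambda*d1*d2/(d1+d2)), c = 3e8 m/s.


lambda = c / f = 3.0000e+08 / 2.6228e+09 = 0.1143816 m
R1 = sqrt(0.1143816 * 3721.4 * 7156.6 / (3721.4 + 7156.6)) = 16.73 m

16.73 m


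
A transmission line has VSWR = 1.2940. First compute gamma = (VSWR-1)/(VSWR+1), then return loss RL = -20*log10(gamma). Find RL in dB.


gamma = (1.2940 - 1) / (1.2940 + 1) = 0.1281604
RL = -20 * log10(0.1281604) = 17.84 dB

17.84 dB


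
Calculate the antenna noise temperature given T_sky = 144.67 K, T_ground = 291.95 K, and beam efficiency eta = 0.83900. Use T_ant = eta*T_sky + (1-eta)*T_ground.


T_ant = 0.83900 * 144.67 + (1 - 0.83900) * 291.95 = 168.4 K

168.4 K


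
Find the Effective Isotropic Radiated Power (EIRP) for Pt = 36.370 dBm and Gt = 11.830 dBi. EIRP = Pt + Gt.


EIRP = Pt + Gt = 36.370 + 11.830 = 48.20 dBm

48.20 dBm


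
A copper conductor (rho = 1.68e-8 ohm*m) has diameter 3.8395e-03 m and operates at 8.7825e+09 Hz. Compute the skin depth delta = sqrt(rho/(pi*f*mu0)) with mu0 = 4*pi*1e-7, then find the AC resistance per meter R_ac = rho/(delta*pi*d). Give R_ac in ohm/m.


delta = sqrt(1.68e-8 / (pi * 8.7825e+09 * 4*pi*1e-7)) = 6.960905e-07 m
R_ac = 1.68e-8 / (6.960905e-07 * pi * 3.8395e-03) = 2.001 ohm/m

2.001 ohm/m


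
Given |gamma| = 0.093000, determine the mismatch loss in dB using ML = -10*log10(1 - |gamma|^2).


ML = -10 * log10(1 - 0.093000^2) = -10 * log10(0.991351) = 0.03773 dB

0.03773 dB


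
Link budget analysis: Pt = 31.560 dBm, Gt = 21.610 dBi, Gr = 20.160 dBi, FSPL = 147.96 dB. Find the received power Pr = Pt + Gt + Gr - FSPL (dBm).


Pr = 31.560 + 21.610 + 20.160 - 147.96 = -74.63 dBm

-74.63 dBm


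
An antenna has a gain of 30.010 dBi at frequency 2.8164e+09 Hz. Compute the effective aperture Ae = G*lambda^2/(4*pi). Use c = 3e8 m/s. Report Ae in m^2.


lambda = c / f = 3.0000e+08 / 2.8164e+09 = 0.1065190 m
G_linear = 10^(30.010/10) = 1002.305
Ae = G_linear * lambda^2 / (4*pi) = 1002.305 * 0.1065190^2 / (4*pi) = 0.9050 m^2

0.9050 m^2


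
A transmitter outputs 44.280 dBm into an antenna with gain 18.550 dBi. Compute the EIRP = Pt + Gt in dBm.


EIRP = Pt + Gt = 44.280 + 18.550 = 62.83 dBm

62.83 dBm


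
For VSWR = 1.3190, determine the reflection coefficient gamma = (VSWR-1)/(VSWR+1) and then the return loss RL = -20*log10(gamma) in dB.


gamma = (1.3190 - 1) / (1.3190 + 1) = 0.1375593
RL = -20 * log10(0.1375593) = 17.23 dB

17.23 dB


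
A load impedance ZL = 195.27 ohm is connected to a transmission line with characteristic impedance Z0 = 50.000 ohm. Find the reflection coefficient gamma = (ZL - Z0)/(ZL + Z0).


gamma = (195.27 - 50.000) / (195.27 + 50.000) = 0.5923

0.5923


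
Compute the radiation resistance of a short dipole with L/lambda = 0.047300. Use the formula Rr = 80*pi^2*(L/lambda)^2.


Rr = 80 * pi^2 * (0.047300)^2 = 80 * 9.869604 * 2.237290e-03 = 1.766 ohm

1.766 ohm


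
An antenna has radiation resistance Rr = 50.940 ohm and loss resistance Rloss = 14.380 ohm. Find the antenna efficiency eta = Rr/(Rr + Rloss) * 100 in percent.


eta = 50.940 / (50.940 + 14.380) * 100 = 77.99%

77.99%


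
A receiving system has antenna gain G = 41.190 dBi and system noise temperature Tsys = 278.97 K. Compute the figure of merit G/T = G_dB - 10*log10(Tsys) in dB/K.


G/T = 41.190 - 10*log10(278.97) = 41.190 - 24.45558 = 16.73 dB/K

16.73 dB/K


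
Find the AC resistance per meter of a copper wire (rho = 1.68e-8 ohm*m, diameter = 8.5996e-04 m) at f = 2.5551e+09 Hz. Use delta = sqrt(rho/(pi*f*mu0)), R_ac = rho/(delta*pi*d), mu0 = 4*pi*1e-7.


delta = sqrt(1.68e-8 / (pi * 2.5551e+09 * 4*pi*1e-7)) = 1.290538e-06 m
R_ac = 1.68e-8 / (1.290538e-06 * pi * 8.5996e-04) = 4.818 ohm/m

4.818 ohm/m


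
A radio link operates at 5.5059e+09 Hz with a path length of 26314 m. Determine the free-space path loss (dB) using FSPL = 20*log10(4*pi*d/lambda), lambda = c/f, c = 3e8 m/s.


lambda = c / f = 3.0000e+08 / 5.5059e+09 = 0.05448700 m
FSPL = 20 * log10(4*pi*26314/0.05448700) = 135.7 dB

135.7 dB


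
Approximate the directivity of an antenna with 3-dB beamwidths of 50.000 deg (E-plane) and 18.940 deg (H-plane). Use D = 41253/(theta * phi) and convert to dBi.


D_linear = 41253 / (50.000 * 18.940) = 43.56177
D_dBi = 10 * log10(43.56177) = 16.39 dBi

16.39 dBi


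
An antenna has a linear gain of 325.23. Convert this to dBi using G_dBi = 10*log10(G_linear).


G_dBi = 10 * log10(325.23) = 25.12 dBi

25.12 dBi


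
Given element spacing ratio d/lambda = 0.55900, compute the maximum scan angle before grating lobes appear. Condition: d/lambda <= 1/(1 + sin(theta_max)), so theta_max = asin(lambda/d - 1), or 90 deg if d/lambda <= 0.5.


lambda/d - 1 = 1/0.55900 - 1 = 0.7889088
theta_max = asin(0.7889088) = 52.08 deg

52.08 deg


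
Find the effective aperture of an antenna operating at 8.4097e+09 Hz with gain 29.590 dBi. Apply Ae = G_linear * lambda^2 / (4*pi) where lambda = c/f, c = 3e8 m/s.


lambda = c / f = 3.0000e+08 / 8.4097e+09 = 0.03567309 m
G_linear = 10^(29.590/10) = 909.9133
Ae = G_linear * lambda^2 / (4*pi) = 909.9133 * 0.03567309^2 / (4*pi) = 0.09214 m^2

0.09214 m^2


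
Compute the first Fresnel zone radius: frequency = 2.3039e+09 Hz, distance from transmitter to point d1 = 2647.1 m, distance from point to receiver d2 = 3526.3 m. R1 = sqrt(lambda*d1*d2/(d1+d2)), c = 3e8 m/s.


lambda = c / f = 3.0000e+08 / 2.3039e+09 = 0.1302140 m
R1 = sqrt(0.1302140 * 2647.1 * 3526.3 / (2647.1 + 3526.3)) = 14.03 m

14.03 m


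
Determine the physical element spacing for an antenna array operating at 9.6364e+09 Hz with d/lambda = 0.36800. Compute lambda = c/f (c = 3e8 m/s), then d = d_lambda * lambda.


lambda = c / f = 3.0000e+08 / 9.6364e+09 = 0.03113196 m
d = 0.36800 * 0.03113196 = 0.01146 m

0.01146 m


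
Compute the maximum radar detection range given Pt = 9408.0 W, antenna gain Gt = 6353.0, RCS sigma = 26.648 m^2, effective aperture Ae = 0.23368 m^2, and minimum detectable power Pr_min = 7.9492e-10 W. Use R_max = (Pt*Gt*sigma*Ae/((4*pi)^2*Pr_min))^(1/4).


R^4 = 9408.0*6353.0*26.648*0.23368 / ((4*pi)^2 * 7.9492e-10) = 2.964962e+15
R_max = 2.964962e+15^0.25 = 7379 m

7379 m


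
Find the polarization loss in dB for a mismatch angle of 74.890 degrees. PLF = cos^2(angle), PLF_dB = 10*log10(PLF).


PLF_linear = cos^2(74.890 deg) = 0.06795042
PLF_dB = 10 * log10(0.06795042) = -11.68 dB

-11.68 dB


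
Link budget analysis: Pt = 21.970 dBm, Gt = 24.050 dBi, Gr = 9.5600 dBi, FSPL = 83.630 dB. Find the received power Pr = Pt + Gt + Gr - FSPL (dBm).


Pr = 21.970 + 24.050 + 9.5600 - 83.630 = -28.05 dBm

-28.05 dBm


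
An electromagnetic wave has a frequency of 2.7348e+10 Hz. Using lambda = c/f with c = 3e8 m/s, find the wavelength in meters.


lambda = c / f = 3.0000e+08 / 2.7348e+10 = 0.01097 m

0.01097 m


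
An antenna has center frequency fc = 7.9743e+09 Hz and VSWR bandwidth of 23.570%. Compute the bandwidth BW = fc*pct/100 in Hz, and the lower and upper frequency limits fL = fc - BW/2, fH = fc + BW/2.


BW = 7.9743e+09 * 23.570/100 = 1.879543e+09 Hz
fL = 7.9743e+09 - 1.879543e+09/2 = 7.035e+09 Hz
fH = 7.9743e+09 + 1.879543e+09/2 = 8.914e+09 Hz

BW=1.880e+09 Hz, fL=7.035e+09 Hz, fH=8.914e+09 Hz


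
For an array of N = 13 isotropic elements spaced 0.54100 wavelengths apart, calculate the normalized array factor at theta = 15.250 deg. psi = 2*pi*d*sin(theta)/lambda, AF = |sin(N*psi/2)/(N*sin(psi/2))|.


psi = 2*pi*0.54100*sin(15.250 deg) = 0.8940966 rad
AF = |sin(13*0.8940966/2) / (13*sin(0.8940966/2))| = 0.08083

0.08083


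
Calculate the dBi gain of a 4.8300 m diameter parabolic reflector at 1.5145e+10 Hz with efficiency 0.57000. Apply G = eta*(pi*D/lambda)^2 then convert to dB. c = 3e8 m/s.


lambda = c / f = 3.0000e+08 / 1.5145e+10 = 0.01980852 m
G_linear = 0.57000 * (pi * 4.8300 / 0.01980852)^2 = 334475.9
G_dBi = 10 * log10(334475.9) = 55.24 dBi

55.24 dBi


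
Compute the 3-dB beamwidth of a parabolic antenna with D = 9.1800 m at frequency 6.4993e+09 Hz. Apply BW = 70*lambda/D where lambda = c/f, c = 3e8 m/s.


lambda = c / f = 3.0000e+08 / 6.4993e+09 = 0.04615882 m
BW = 70 * 0.04615882 / 9.1800 = 0.3520 deg

0.3520 deg


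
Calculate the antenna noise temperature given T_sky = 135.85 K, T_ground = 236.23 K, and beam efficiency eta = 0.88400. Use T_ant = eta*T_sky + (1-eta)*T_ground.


T_ant = 0.88400 * 135.85 + (1 - 0.88400) * 236.23 = 147.5 K

147.5 K


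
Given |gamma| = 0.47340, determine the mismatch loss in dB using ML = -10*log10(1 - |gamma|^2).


ML = -10 * log10(1 - 0.47340^2) = -10 * log10(0.77589244) = 1.102 dB

1.102 dB


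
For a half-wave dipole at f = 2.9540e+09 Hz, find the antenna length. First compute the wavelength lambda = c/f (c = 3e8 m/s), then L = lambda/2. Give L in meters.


lambda = c / f = 3.0000e+08 / 2.9540e+09 = 0.1015572 m
L = lambda / 2 = 0.1015572 / 2 = 0.05078 m

0.05078 m


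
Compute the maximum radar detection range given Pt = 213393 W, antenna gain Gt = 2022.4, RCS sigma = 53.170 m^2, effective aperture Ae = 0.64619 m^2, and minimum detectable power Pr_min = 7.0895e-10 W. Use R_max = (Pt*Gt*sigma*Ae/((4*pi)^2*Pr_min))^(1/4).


R^4 = 213393*2022.4*53.170*0.64619 / ((4*pi)^2 * 7.0895e-10) = 1.324460e+17
R_max = 1.324460e+17^0.25 = 19077 m

19077 m


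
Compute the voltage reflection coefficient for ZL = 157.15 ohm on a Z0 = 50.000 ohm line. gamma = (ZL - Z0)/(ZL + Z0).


gamma = (157.15 - 50.000) / (157.15 + 50.000) = 0.5173

0.5173


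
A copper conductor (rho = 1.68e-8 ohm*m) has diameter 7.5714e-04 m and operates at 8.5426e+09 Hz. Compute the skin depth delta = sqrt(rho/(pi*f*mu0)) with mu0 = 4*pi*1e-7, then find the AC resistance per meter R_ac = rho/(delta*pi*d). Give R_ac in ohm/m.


delta = sqrt(1.68e-8 / (pi * 8.5426e+09 * 4*pi*1e-7)) = 7.057969e-07 m
R_ac = 1.68e-8 / (7.057969e-07 * pi * 7.5714e-04) = 10.01 ohm/m

10.01 ohm/m


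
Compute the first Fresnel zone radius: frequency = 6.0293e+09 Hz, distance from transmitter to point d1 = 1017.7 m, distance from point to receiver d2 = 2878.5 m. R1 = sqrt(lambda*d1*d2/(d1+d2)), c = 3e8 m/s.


lambda = c / f = 3.0000e+08 / 6.0293e+09 = 0.04975702 m
R1 = sqrt(0.04975702 * 1017.7 * 2878.5 / (1017.7 + 2878.5)) = 6.116 m

6.116 m


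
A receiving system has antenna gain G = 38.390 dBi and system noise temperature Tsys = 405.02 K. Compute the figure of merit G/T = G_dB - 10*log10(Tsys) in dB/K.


G/T = 38.390 - 10*log10(405.02) = 38.390 - 26.07476 = 12.32 dB/K

12.32 dB/K


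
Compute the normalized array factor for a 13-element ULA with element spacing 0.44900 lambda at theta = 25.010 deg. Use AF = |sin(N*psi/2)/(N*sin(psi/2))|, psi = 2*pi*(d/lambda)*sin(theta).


psi = 2*pi*0.44900*sin(25.010 deg) = 1.192716 rad
AF = |sin(13*1.192716/2) / (13*sin(1.192716/2))| = 0.1363

0.1363


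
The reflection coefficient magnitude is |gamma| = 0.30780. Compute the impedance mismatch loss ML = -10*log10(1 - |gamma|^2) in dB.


ML = -10 * log10(1 - 0.30780^2) = -10 * log10(0.90525916) = 0.4323 dB

0.4323 dB


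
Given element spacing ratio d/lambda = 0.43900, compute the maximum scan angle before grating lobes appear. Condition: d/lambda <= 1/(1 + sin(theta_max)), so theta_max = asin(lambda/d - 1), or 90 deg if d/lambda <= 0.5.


lambda/d - 1 = 1/0.43900 - 1 = 1.277904 >= 1
d/lambda <= 0.5, so the array can scan to endfire without grating lobes: theta_max = 90 deg

90 deg


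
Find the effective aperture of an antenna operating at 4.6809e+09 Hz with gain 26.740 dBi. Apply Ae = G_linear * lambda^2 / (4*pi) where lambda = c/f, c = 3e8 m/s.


lambda = c / f = 3.0000e+08 / 4.6809e+09 = 0.06409024 m
G_linear = 10^(26.740/10) = 472.0630
Ae = G_linear * lambda^2 / (4*pi) = 472.0630 * 0.06409024^2 / (4*pi) = 0.1543 m^2

0.1543 m^2


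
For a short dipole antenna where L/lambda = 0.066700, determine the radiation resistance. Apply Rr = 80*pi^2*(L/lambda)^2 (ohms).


Rr = 80 * pi^2 * (0.066700)^2 = 80 * 9.869604 * 4.448890e-03 = 3.513 ohm

3.513 ohm


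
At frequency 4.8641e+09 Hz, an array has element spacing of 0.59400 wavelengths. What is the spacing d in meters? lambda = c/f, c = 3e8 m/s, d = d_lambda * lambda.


lambda = c / f = 3.0000e+08 / 4.8641e+09 = 0.06167636 m
d = 0.59400 * 0.06167636 = 0.03664 m

0.03664 m


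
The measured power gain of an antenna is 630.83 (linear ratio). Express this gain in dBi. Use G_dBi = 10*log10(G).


G_dBi = 10 * log10(630.83) = 28.00 dBi

28.00 dBi


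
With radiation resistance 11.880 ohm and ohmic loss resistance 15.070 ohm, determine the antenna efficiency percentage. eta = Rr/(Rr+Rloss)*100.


eta = 11.880 / (11.880 + 15.070) * 100 = 44.08%

44.08%


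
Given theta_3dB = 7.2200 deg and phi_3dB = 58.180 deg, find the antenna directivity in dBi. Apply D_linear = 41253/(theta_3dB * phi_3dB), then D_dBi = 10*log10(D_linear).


D_linear = 41253 / (7.2200 * 58.180) = 98.20749
D_dBi = 10 * log10(98.20749) = 19.92 dBi

19.92 dBi


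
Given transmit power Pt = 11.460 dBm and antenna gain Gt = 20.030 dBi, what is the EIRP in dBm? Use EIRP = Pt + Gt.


EIRP = Pt + Gt = 11.460 + 20.030 = 31.49 dBm

31.49 dBm


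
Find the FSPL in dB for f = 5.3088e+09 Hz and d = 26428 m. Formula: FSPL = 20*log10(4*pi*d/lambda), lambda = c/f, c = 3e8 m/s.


lambda = c / f = 3.0000e+08 / 5.3088e+09 = 0.05650995 m
FSPL = 20 * log10(4*pi*26428/0.05650995) = 135.4 dB

135.4 dB


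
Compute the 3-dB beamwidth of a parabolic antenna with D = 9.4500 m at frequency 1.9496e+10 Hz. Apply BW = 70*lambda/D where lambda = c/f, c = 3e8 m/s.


lambda = c / f = 3.0000e+08 / 1.9496e+10 = 0.01538777 m
BW = 70 * 0.01538777 / 9.4500 = 0.1140 deg

0.1140 deg


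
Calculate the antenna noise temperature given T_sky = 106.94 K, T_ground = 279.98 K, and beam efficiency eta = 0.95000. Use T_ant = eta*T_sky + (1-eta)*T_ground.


T_ant = 0.95000 * 106.94 + (1 - 0.95000) * 279.98 = 115.6 K

115.6 K


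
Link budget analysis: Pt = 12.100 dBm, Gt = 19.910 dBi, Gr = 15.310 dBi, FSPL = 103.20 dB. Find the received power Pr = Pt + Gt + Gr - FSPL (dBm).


Pr = 12.100 + 19.910 + 15.310 - 103.20 = -55.88 dBm

-55.88 dBm


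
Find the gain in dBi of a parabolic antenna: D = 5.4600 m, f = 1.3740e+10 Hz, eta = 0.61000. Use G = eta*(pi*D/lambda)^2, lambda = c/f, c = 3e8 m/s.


lambda = c / f = 3.0000e+08 / 1.3740e+10 = 0.02183406 m
G_linear = 0.61000 * (pi * 5.4600 / 0.02183406)^2 = 376483.4
G_dBi = 10 * log10(376483.4) = 55.76 dBi

55.76 dBi


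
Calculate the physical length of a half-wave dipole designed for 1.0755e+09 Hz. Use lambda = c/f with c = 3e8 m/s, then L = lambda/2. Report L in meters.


lambda = c / f = 3.0000e+08 / 1.0755e+09 = 0.2789400 m
L = lambda / 2 = 0.2789400 / 2 = 0.1395 m

0.1395 m


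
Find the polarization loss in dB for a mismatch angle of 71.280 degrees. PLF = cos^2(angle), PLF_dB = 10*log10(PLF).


PLF_linear = cos^2(71.280 deg) = 0.1030048
PLF_dB = 10 * log10(0.1030048) = -9.871 dB

-9.871 dB


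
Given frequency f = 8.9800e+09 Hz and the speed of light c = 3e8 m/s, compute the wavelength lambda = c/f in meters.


lambda = c / f = 3.0000e+08 / 8.9800e+09 = 0.03341 m

0.03341 m


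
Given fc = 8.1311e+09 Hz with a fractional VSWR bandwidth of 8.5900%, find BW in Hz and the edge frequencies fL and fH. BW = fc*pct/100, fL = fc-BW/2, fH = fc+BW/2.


BW = 8.1311e+09 * 8.5900/100 = 6.984615e+08 Hz
fL = 8.1311e+09 - 6.984615e+08/2 = 7.782e+09 Hz
fH = 8.1311e+09 + 6.984615e+08/2 = 8.480e+09 Hz

BW=6.985e+08 Hz, fL=7.782e+09 Hz, fH=8.480e+09 Hz


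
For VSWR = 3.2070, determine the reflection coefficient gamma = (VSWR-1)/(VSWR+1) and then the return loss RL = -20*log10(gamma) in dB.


gamma = (3.2070 - 1) / (3.2070 + 1) = 0.5246019
RL = -20 * log10(0.5246019) = 5.603 dB

5.603 dB


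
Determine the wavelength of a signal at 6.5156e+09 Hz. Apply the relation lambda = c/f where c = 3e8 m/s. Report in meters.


lambda = c / f = 3.0000e+08 / 6.5156e+09 = 0.04604 m

0.04604 m


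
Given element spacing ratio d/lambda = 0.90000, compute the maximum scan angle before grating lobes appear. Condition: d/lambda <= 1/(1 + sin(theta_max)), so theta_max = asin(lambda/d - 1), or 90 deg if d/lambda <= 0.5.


lambda/d - 1 = 1/0.90000 - 1 = 0.1111111
theta_max = asin(0.1111111) = 6.379 deg

6.379 deg


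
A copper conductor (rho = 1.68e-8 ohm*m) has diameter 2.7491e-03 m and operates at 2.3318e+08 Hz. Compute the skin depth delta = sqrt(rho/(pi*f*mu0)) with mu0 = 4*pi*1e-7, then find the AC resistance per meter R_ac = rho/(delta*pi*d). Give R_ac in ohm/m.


delta = sqrt(1.68e-8 / (pi * 2.3318e+08 * 4*pi*1e-7)) = 4.271979e-06 m
R_ac = 1.68e-8 / (4.271979e-06 * pi * 2.7491e-03) = 0.4553 ohm/m

0.4553 ohm/m


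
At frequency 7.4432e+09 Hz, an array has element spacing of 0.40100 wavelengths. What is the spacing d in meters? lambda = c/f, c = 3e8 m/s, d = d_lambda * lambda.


lambda = c / f = 3.0000e+08 / 7.4432e+09 = 0.04030525 m
d = 0.40100 * 0.04030525 = 0.01616 m

0.01616 m


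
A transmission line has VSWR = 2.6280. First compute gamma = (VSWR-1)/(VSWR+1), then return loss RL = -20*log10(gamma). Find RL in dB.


gamma = (2.6280 - 1) / (2.6280 + 1) = 0.4487321
RL = -20 * log10(0.4487321) = 6.960 dB

6.960 dB


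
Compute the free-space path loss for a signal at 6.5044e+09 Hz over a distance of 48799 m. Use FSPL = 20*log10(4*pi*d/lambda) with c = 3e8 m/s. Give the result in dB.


lambda = c / f = 3.0000e+08 / 6.5044e+09 = 0.04612262 m
FSPL = 20 * log10(4*pi*48799/0.04612262) = 142.5 dB

142.5 dB


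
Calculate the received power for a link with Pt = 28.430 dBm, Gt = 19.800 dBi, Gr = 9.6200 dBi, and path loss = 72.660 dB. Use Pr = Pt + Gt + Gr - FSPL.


Pr = 28.430 + 19.800 + 9.6200 - 72.660 = -14.81 dBm

-14.81 dBm


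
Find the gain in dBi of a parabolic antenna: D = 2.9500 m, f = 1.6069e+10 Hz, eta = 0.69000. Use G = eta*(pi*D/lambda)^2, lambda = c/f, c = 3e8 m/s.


lambda = c / f = 3.0000e+08 / 1.6069e+10 = 0.01866949 m
G_linear = 0.69000 * (pi * 2.9500 / 0.01866949)^2 = 170030.9
G_dBi = 10 * log10(170030.9) = 52.31 dBi

52.31 dBi


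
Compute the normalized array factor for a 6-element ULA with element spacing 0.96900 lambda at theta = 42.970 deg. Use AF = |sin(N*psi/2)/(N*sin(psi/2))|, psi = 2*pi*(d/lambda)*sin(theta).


psi = 2*pi*0.96900*sin(42.970 deg) = 4.149951 rad
AF = |sin(6*4.149951/2) / (6*sin(4.149951/2))| = 0.02213

0.02213


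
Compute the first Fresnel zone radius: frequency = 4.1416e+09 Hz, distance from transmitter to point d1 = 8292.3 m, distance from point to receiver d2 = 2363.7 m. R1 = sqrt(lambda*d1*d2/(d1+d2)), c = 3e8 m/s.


lambda = c / f = 3.0000e+08 / 4.1416e+09 = 0.07243577 m
R1 = sqrt(0.07243577 * 8292.3 * 2363.7 / (8292.3 + 2363.7)) = 11.54 m

11.54 m


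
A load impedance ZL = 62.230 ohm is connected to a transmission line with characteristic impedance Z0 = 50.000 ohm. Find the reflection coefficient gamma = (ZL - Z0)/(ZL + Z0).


gamma = (62.230 - 50.000) / (62.230 + 50.000) = 0.1090

0.1090


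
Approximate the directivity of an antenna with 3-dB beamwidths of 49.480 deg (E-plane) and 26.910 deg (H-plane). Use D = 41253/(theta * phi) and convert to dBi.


D_linear = 41253 / (49.480 * 26.910) = 30.98219
D_dBi = 10 * log10(30.98219) = 14.91 dBi

14.91 dBi


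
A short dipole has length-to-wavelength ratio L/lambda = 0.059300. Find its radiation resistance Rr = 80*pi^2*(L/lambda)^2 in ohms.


Rr = 80 * pi^2 * (0.059300)^2 = 80 * 9.869604 * 3.516490e-03 = 2.777 ohm

2.777 ohm


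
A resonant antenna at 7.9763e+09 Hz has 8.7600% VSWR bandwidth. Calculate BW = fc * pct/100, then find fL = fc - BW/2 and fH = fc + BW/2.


BW = 7.9763e+09 * 8.7600/100 = 6.987239e+08 Hz
fL = 7.9763e+09 - 6.987239e+08/2 = 7.627e+09 Hz
fH = 7.9763e+09 + 6.987239e+08/2 = 8.326e+09 Hz

BW=6.987e+08 Hz, fL=7.627e+09 Hz, fH=8.326e+09 Hz


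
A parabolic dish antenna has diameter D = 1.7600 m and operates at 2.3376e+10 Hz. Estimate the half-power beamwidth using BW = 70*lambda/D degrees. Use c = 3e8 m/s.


lambda = c / f = 3.0000e+08 / 2.3376e+10 = 0.01283368 m
BW = 70 * 0.01283368 / 1.7600 = 0.5104 deg

0.5104 deg


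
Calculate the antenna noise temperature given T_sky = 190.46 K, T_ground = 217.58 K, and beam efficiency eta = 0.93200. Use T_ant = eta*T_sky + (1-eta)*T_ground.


T_ant = 0.93200 * 190.46 + (1 - 0.93200) * 217.58 = 192.3 K

192.3 K


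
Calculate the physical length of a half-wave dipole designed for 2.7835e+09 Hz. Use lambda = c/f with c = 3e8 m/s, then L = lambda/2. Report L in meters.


lambda = c / f = 3.0000e+08 / 2.7835e+09 = 0.1077780 m
L = lambda / 2 = 0.1077780 / 2 = 0.05389 m

0.05389 m


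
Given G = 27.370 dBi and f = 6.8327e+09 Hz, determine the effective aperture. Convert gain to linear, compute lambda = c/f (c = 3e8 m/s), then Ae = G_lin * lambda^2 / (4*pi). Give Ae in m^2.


lambda = c / f = 3.0000e+08 / 6.8327e+09 = 0.04390651 m
G_linear = 10^(27.370/10) = 545.7579
Ae = G_linear * lambda^2 / (4*pi) = 545.7579 * 0.04390651^2 / (4*pi) = 0.08372 m^2

0.08372 m^2


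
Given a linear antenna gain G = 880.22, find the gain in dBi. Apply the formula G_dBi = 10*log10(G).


G_dBi = 10 * log10(880.22) = 29.45 dBi

29.45 dBi


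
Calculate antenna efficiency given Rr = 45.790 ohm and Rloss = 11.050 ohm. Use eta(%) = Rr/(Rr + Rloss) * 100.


eta = 45.790 / (45.790 + 11.050) * 100 = 80.56%

80.56%


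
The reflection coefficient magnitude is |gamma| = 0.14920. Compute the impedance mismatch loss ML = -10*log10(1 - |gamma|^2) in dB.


ML = -10 * log10(1 - 0.14920^2) = -10 * log10(0.97773936) = 0.09777 dB

0.09777 dB


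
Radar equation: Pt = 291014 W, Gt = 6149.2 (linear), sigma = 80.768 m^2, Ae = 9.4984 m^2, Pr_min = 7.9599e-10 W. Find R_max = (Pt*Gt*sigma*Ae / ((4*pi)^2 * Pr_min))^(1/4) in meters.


R^4 = 291014*6149.2*80.768*9.4984 / ((4*pi)^2 * 7.9599e-10) = 1.092182e+19
R_max = 1.092182e+19^0.25 = 57488 m

57488 m


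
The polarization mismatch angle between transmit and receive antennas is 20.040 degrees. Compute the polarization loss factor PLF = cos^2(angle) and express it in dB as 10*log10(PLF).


PLF_linear = cos^2(20.040 deg) = 0.8825731
PLF_dB = 10 * log10(0.8825731) = -0.5425 dB

-0.5425 dB


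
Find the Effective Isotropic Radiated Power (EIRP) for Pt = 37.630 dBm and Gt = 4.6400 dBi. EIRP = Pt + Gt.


EIRP = Pt + Gt = 37.630 + 4.6400 = 42.27 dBm

42.27 dBm


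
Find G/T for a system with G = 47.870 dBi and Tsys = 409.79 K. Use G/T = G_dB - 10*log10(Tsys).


G/T = 47.870 - 10*log10(409.79) = 47.870 - 26.12561 = 21.74 dB/K

21.74 dB/K


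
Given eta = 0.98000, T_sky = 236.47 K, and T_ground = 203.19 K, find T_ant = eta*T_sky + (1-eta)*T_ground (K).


T_ant = 0.98000 * 236.47 + (1 - 0.98000) * 203.19 = 235.8 K

235.8 K


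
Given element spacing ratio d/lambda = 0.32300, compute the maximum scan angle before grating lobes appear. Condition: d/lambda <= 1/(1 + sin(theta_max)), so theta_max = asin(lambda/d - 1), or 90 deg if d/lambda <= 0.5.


lambda/d - 1 = 1/0.32300 - 1 = 2.095975 >= 1
d/lambda <= 0.5, so the array can scan to endfire without grating lobes: theta_max = 90 deg

90 deg


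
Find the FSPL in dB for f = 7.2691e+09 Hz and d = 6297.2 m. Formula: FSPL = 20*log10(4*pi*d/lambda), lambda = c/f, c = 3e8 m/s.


lambda = c / f = 3.0000e+08 / 7.2691e+09 = 0.04127058 m
FSPL = 20 * log10(4*pi*6297.2/0.04127058) = 125.7 dB

125.7 dB


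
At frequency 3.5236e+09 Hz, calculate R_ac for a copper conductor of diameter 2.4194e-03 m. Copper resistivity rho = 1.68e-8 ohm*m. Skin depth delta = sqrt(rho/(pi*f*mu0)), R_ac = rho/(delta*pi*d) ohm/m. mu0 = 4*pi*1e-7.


delta = sqrt(1.68e-8 / (pi * 3.5236e+09 * 4*pi*1e-7)) = 1.098959e-06 m
R_ac = 1.68e-8 / (1.098959e-06 * pi * 2.4194e-03) = 2.011 ohm/m

2.011 ohm/m


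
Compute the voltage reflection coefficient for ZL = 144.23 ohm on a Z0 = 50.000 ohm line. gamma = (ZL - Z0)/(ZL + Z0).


gamma = (144.23 - 50.000) / (144.23 + 50.000) = 0.4851

0.4851


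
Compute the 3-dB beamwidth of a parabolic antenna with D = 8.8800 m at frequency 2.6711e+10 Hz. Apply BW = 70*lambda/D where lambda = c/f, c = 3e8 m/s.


lambda = c / f = 3.0000e+08 / 2.6711e+10 = 0.01123133 m
BW = 70 * 0.01123133 / 8.8800 = 0.08854 deg

0.08854 deg


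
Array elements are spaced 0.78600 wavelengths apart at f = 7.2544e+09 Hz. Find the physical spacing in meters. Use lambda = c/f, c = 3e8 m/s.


lambda = c / f = 3.0000e+08 / 7.2544e+09 = 0.04135421 m
d = 0.78600 * 0.04135421 = 0.03250 m

0.03250 m


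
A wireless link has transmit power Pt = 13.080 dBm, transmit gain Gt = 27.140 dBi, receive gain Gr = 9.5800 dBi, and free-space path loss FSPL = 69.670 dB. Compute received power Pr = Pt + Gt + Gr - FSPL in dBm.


Pr = 13.080 + 27.140 + 9.5800 - 69.670 = -19.87 dBm

-19.87 dBm


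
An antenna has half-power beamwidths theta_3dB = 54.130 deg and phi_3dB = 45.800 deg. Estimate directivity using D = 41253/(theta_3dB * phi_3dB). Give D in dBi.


D_linear = 41253 / (54.130 * 45.800) = 16.63995
D_dBi = 10 * log10(16.63995) = 12.21 dBi

12.21 dBi


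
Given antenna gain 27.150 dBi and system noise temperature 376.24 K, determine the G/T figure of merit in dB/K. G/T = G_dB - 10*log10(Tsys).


G/T = 27.150 - 10*log10(376.24) = 27.150 - 25.75465 = 1.395 dB/K

1.395 dB/K


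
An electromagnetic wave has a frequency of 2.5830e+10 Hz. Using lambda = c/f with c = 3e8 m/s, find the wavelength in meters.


lambda = c / f = 3.0000e+08 / 2.5830e+10 = 0.01161 m

0.01161 m


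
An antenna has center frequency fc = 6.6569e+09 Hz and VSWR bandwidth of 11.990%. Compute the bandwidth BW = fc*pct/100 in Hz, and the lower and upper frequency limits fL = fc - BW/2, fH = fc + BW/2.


BW = 6.6569e+09 * 11.990/100 = 7.981623e+08 Hz
fL = 6.6569e+09 - 7.981623e+08/2 = 6.258e+09 Hz
fH = 6.6569e+09 + 7.981623e+08/2 = 7.056e+09 Hz

BW=7.982e+08 Hz, fL=6.258e+09 Hz, fH=7.056e+09 Hz


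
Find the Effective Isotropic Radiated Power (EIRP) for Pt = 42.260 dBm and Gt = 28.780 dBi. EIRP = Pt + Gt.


EIRP = Pt + Gt = 42.260 + 28.780 = 71.04 dBm

71.04 dBm


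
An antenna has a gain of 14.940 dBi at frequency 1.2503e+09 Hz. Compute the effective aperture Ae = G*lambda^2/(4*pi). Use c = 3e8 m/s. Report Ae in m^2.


lambda = c / f = 3.0000e+08 / 1.2503e+09 = 0.2399424 m
G_linear = 10^(14.940/10) = 31.18890
Ae = G_linear * lambda^2 / (4*pi) = 31.18890 * 0.2399424^2 / (4*pi) = 0.1429 m^2

0.1429 m^2


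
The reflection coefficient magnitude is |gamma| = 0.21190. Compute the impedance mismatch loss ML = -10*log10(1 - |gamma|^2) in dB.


ML = -10 * log10(1 - 0.21190^2) = -10 * log10(0.95509839) = 0.1995 dB

0.1995 dB


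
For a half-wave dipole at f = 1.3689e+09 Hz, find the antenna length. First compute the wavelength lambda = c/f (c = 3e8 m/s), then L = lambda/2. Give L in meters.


lambda = c / f = 3.0000e+08 / 1.3689e+09 = 0.2191541 m
L = lambda / 2 = 0.2191541 / 2 = 0.1096 m

0.1096 m


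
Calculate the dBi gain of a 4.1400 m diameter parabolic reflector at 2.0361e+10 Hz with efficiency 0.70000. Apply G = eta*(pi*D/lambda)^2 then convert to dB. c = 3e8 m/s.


lambda = c / f = 3.0000e+08 / 2.0361e+10 = 0.01473405 m
G_linear = 0.70000 * (pi * 4.1400 / 0.01473405)^2 = 545449.0
G_dBi = 10 * log10(545449.0) = 57.37 dBi

57.37 dBi


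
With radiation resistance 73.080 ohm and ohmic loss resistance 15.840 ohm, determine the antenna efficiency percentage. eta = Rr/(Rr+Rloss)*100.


eta = 73.080 / (73.080 + 15.840) * 100 = 82.19%

82.19%


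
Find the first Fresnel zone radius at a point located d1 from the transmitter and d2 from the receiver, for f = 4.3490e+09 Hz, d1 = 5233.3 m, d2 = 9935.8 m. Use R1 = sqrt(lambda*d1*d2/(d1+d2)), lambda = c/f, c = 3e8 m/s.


lambda = c / f = 3.0000e+08 / 4.3490e+09 = 0.06898138 m
R1 = sqrt(0.06898138 * 5233.3 * 9935.8 / (5233.3 + 9935.8)) = 15.38 m

15.38 m


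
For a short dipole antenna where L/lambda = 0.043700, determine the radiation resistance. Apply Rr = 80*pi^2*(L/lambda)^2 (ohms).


Rr = 80 * pi^2 * (0.043700)^2 = 80 * 9.869604 * 1.909690e-03 = 1.508 ohm

1.508 ohm


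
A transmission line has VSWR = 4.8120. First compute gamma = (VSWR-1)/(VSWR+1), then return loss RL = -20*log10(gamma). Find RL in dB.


gamma = (4.8120 - 1) / (4.8120 + 1) = 0.6558844
RL = -20 * log10(0.6558844) = 3.663 dB

3.663 dB


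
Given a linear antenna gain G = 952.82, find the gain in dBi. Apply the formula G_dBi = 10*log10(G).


G_dBi = 10 * log10(952.82) = 29.79 dBi

29.79 dBi


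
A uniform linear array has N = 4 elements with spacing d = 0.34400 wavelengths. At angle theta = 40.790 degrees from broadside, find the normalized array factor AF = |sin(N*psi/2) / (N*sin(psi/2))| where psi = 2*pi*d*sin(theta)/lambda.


psi = 2*pi*0.34400*sin(40.790 deg) = 1.412028 rad
AF = |sin(4*1.412028/2) / (4*sin(1.412028/2))| = 0.1203

0.1203


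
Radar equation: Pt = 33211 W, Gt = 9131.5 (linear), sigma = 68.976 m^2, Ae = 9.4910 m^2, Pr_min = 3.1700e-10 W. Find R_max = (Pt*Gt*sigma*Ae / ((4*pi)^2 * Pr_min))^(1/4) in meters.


R^4 = 33211*9131.5*68.976*9.4910 / ((4*pi)^2 * 3.1700e-10) = 3.966022e+18
R_max = 3.966022e+18^0.25 = 44626 m

44626 m


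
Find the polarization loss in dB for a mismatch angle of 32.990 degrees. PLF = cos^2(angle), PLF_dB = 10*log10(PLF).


PLF_linear = cos^2(32.990 deg) = 0.7035278
PLF_dB = 10 * log10(0.7035278) = -1.527 dB

-1.527 dB


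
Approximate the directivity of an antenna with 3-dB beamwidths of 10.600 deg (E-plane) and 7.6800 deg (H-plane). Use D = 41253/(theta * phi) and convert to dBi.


D_linear = 41253 / (10.600 * 7.6800) = 506.7438
D_dBi = 10 * log10(506.7438) = 27.05 dBi

27.05 dBi


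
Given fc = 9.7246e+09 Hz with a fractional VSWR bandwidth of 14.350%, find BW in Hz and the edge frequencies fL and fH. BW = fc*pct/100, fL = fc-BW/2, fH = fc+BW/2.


BW = 9.7246e+09 * 14.350/100 = 1.395480e+09 Hz
fL = 9.7246e+09 - 1.395480e+09/2 = 9.027e+09 Hz
fH = 9.7246e+09 + 1.395480e+09/2 = 1.042e+10 Hz

BW=1.395e+09 Hz, fL=9.027e+09 Hz, fH=1.042e+10 Hz


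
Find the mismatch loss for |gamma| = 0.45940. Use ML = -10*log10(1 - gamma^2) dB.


ML = -10 * log10(1 - 0.45940^2) = -10 * log10(0.78895164) = 1.029 dB

1.029 dB


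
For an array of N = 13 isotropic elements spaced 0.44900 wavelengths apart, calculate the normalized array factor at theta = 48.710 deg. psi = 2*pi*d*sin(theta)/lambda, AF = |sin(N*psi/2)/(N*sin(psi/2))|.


psi = 2*pi*0.44900*sin(48.710 deg) = 2.119754 rad
AF = |sin(13*2.119754/2) / (13*sin(2.119754/2))| = 0.08257

0.08257


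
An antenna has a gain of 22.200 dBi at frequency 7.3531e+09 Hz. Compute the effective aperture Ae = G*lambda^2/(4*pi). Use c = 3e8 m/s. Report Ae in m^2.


lambda = c / f = 3.0000e+08 / 7.3531e+09 = 0.04079912 m
G_linear = 10^(22.200/10) = 165.9587
Ae = G_linear * lambda^2 / (4*pi) = 165.9587 * 0.04079912^2 / (4*pi) = 0.02198 m^2

0.02198 m^2


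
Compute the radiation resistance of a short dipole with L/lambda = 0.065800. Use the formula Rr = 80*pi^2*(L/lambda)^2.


Rr = 80 * pi^2 * (0.065800)^2 = 80 * 9.869604 * 4.329640e-03 = 3.419 ohm

3.419 ohm


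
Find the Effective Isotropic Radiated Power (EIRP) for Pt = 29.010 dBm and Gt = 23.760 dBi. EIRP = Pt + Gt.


EIRP = Pt + Gt = 29.010 + 23.760 = 52.77 dBm

52.77 dBm


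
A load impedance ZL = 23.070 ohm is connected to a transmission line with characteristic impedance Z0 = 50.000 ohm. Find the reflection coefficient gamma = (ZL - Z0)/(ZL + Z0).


gamma = (23.070 - 50.000) / (23.070 + 50.000) = -0.3686

-0.3686


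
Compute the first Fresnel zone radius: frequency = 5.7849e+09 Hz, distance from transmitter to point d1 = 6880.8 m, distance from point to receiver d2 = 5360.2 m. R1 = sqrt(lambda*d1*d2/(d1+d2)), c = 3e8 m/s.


lambda = c / f = 3.0000e+08 / 5.7849e+09 = 0.05185915 m
R1 = sqrt(0.05185915 * 6880.8 * 5360.2 / (6880.8 + 5360.2)) = 12.50 m

12.50 m


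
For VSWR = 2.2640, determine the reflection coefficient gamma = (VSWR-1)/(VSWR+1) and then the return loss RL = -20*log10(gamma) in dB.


gamma = (2.2640 - 1) / (2.2640 + 1) = 0.3872549
RL = -20 * log10(0.3872549) = 8.240 dB

8.240 dB


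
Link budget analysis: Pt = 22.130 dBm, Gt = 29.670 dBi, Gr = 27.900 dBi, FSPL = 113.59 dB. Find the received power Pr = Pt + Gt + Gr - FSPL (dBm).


Pr = 22.130 + 29.670 + 27.900 - 113.59 = -33.89 dBm

-33.89 dBm


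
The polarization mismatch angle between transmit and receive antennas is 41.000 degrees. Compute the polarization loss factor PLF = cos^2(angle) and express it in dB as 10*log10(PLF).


PLF_linear = cos^2(41.000 deg) = 0.5695866
PLF_dB = 10 * log10(0.5695866) = -2.444 dB

-2.444 dB


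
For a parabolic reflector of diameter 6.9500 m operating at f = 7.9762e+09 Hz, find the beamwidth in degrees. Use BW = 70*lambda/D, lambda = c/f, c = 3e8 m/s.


lambda = c / f = 3.0000e+08 / 7.9762e+09 = 0.03761190 m
BW = 70 * 0.03761190 / 6.9500 = 0.3788 deg

0.3788 deg


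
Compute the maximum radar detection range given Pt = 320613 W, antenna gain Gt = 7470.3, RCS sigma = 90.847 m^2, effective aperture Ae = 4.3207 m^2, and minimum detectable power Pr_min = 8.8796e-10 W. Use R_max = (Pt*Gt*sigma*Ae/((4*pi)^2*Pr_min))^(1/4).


R^4 = 320613*7470.3*90.847*4.3207 / ((4*pi)^2 * 8.8796e-10) = 6.704567e+18
R_max = 6.704567e+18^0.25 = 50885 m

50885 m


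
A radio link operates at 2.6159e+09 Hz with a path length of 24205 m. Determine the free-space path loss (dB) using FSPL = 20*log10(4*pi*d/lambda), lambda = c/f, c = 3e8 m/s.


lambda = c / f = 3.0000e+08 / 2.6159e+09 = 0.1146833 m
FSPL = 20 * log10(4*pi*24205/0.1146833) = 128.5 dB

128.5 dB


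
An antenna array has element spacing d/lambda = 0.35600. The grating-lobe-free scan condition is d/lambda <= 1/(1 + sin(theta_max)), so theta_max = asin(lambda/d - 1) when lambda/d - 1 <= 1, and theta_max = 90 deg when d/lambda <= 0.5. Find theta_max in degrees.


lambda/d - 1 = 1/0.35600 - 1 = 1.808989 >= 1
d/lambda <= 0.5, so the array can scan to endfire without grating lobes: theta_max = 90 deg

90 deg
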